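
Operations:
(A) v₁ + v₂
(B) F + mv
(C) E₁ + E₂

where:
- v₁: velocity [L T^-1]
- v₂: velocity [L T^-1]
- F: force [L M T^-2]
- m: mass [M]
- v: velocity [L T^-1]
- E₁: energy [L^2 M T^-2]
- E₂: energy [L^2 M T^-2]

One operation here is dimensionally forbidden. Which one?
(B) F + mv

(A) v₁ + v₂: v₁ [L T^-1] and v₂ [L T^-1] — same dimensions ✓
(B) F + mv: F [L M T^-2] and mv [L M T^-1] — different dimensions cannot be added/subtracted ✗
(C) E₁ + E₂: E₁ [L^2 M T^-2] and E₂ [L^2 M T^-2] — same dimensions ✓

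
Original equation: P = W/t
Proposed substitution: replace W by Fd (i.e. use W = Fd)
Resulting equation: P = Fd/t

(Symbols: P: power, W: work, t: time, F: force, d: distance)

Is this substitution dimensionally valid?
Yes

[W] = [L^2 M T^-2] and [Fd] = [L^2 M T^-2]. These match, so the substitution replaces a quantity by one of the same dimensions and the result P = Fd/t has LHS [L^2 M T^-3] vs RHS [L^2 M T^-3] — still consistent.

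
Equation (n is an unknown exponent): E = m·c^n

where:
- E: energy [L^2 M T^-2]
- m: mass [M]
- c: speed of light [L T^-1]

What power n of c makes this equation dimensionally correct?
n = 2

E has dimensions [L^2 M T^-2]; c has dimensions [L T^-1].
The rest of the RHS has dimensions [M], so c^n must supply [L^2 T^-2].
With n = 2: m·c^2 has dimensions [L^2 M T^-2], matching the LHS ✓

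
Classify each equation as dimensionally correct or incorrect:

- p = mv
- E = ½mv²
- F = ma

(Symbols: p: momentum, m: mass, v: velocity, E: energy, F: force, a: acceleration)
Dimensionally correct: p = mv, E = ½mv², F = ma
Dimensionally incorrect: none
Ordered (correct first, then incorrect): p = mv, E = ½mv², F = ma

- p = mv: LHS [L M T^-1], RHS [L M T^-1] → correct ✓
- E = ½mv²: LHS [L^2 M T^-2], RHS [L^2 M T^-2] → correct ✓
- F = ma: LHS [L M T^-2], RHS [L M T^-2] → correct ✓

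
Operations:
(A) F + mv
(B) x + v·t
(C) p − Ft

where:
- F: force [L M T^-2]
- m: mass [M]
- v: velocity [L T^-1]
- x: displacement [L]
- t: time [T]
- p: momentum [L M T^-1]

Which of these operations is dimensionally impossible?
(A) F + mv

(A) F + mv: F [L M T^-2] and mv [L M T^-1] — different dimensions cannot be added/subtracted ✗
(B) x + v·t: x [L] and v·t [L] — same dimensions ✓
(C) p − Ft: p [L M T^-1] and Ft [L M T^-1] — same dimensions ✓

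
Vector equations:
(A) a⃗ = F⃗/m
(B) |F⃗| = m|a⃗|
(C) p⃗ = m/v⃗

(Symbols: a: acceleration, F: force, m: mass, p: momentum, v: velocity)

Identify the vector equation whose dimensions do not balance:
(C) p⃗ = m/v⃗

(A) a⃗ = F⃗/m: LHS [L T^-2], RHS [L T^-2] ✓ — force (vector) divided by mass (scalar)
(B) |F⃗| = m|a⃗|: LHS [L M T^-2], RHS [L M T^-2] ✓ — magnitudes of vectors are scalars
(C) p⃗ = m/v⃗: LHS [L M T^-1], RHS [L^-1 M T] ✗ — momentum is mass times velocity; should be mv⃗ (and division by a vector is undefined)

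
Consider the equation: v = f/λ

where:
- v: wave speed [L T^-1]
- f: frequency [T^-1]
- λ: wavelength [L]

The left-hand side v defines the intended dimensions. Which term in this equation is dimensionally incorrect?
The right-hand side term f/λ

v has dimensions [L T^-1], but f/λ has dimensions [L^-1 T^-1], so the term f/λ is dimensionally wrong for v.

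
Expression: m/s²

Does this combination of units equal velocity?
No

The expression m/s² has dimensions [L T^-2], but velocity has dimensions [L T^-1].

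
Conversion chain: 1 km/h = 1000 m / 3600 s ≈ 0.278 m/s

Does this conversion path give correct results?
The chain is correct (no errors).

Correct: 1 km = 1000 m, 1 h = 3600 s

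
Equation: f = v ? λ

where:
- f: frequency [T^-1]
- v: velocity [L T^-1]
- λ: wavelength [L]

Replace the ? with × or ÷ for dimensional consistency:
division (÷): f = v ÷ λ

f [T^-1]; v [L T^-1]; λ [L].
v × λ → [L^2 T^-1] ✗
v ÷ λ → [T^-1] ✓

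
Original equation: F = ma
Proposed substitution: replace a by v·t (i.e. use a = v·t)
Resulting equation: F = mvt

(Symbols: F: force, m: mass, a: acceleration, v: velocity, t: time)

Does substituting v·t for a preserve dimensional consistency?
No

[a] = [L T^-2] and [v·t] = [L]. These differ, so the substitution replaces a quantity by one of different dimensions and the result F = mvt has LHS [L M T^-2] vs RHS [L M] — inconsistent.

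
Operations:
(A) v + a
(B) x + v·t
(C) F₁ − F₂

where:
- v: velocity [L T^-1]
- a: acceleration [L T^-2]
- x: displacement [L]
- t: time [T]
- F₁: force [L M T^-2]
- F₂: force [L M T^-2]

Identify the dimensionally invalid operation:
(A) v + a

(A) v + a: v [L T^-1] and a [L T^-2] — different dimensions cannot be added/subtracted ✗
(B) x + v·t: x [L] and v·t [L] — same dimensions ✓
(C) F₁ − F₂: F₁ [L M T^-2] and F₂ [L M T^-2] — same dimensions ✓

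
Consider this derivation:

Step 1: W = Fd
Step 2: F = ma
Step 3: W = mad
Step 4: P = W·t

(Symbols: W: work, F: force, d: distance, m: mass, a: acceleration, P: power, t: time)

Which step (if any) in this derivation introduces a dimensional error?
Step 4

Step 1: W = Fd → LHS [L^2 M T^-2], RHS [L^2 M T^-2] ✓
Step 2: F = ma → LHS [L M T^-2], RHS [L M T^-2] ✓
Step 3: W = mad → LHS [L^2 M T^-2], RHS [L^2 M T^-2] ✓
Step 4: P = W·t → LHS [L^2 M T^-3], RHS [L^2 M T^-1] ✗

The first dimensional inconsistency appears in step 4: P = W·t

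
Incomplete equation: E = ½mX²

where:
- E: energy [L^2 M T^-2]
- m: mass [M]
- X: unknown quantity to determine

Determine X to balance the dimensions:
X = v (velocity), dimensions [L T^-1]

E has dimensions [L^2 M T^-2]; the rest of the RHS (½m) has dimensions [M].
So X² must have dimensions [L^2 T^-2], i.e. X has dimensions [L T^-1] — X = v (velocity).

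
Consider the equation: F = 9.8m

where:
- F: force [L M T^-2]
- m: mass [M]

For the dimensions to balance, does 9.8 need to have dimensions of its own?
Yes

F has dimensions [L M T^-2], while m alone has dimensions [M]. For the equation to balance, the factor 9.8 must carry dimensions [L T^-2] — it is a dimensional constant (a numerical value of a physical quantity with its units suppressed), not a pure number.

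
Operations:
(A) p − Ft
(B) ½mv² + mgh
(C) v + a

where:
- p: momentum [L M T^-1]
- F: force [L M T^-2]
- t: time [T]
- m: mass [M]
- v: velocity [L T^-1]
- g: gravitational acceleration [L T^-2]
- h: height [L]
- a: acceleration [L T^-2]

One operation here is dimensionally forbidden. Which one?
(C) v + a

(A) p − Ft: p [L M T^-1] and Ft [L M T^-1] — same dimensions ✓
(B) ½mv² + mgh: ½mv² [L^2 M T^-2] and mgh [L^2 M T^-2] — same dimensions ✓
(C) v + a: v [L T^-1] and a [L T^-2] — different dimensions cannot be added/subtracted ✗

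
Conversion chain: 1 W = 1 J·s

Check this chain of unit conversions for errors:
The chain is incorrect (it contains an error).

Incorrect: Watt is J/s, not J·s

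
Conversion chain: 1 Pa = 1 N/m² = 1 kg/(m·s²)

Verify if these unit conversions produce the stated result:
The chain is correct (no errors).

Correct: Pascal is Newton per square meter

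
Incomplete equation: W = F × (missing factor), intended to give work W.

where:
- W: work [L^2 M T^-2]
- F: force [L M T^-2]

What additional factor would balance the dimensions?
d (distance), dimensions [L]

W has dimensions [L^2 M T^-2] and F has dimensions [L M T^-2].
The missing factor must have dimensions [L^2 M T^-2] / [L M T^-2] = [L], i.e. distance (d).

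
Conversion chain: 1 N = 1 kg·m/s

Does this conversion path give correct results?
The chain is incorrect (it contains an error).

Incorrect: Newton is kg·m/s², not kg·m/s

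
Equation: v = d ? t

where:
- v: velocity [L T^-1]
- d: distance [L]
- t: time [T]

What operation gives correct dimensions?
division (÷): v = d ÷ t

v [L T^-1]; d [L]; t [T].
d × t → [L T] ✗
d ÷ t → [L T^-1] ✓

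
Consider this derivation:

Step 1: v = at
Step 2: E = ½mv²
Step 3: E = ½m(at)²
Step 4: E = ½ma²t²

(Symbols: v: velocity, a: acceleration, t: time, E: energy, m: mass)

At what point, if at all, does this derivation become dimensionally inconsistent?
No step introduces an error — all steps are dimensionally consistent.

Step 1: v = at → LHS [L T^-1], RHS [L T^-1] ✓
Step 2: E = ½mv² → LHS [L^2 M T^-2], RHS [L^2 M T^-2] ✓
Step 3: E = ½m(at)² → LHS [L^2 M T^-2], RHS [L^2 M T^-2] ✓
Step 4: E = ½ma²t² → LHS [L^2 M T^-2], RHS [L^2 M T^-2] ✓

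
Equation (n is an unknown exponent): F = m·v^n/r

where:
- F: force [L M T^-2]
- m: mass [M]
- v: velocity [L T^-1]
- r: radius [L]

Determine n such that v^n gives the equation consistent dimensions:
n = 2

F has dimensions [L M T^-2]; v has dimensions [L T^-1].
The rest of the RHS has dimensions [L^-1 M], so v^n must supply [L^2 T^-2].
With n = 2: m·v^2/r has dimensions [L M T^-2], matching the LHS ✓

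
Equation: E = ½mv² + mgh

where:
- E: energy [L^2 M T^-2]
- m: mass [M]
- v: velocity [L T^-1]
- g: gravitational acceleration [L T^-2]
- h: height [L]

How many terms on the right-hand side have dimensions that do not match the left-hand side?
0

LHS E: [L^2 M T^-2]
- ½mv²: [L^2 M T^-2] ✓
- mgh: [L^2 M T^-2] ✓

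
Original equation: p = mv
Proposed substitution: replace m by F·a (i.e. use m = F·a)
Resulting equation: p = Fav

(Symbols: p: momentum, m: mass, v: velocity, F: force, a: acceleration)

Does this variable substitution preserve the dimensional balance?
No

[m] = [M] and [F·a] = [L^2 M T^-4]. These differ, so the substitution replaces a quantity by one of different dimensions and the result p = Fav has LHS [L M T^-1] vs RHS [L^3 M T^-5] — inconsistent.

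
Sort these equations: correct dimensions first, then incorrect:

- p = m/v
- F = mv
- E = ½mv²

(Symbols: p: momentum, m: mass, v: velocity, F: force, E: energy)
Dimensionally correct: E = ½mv²
Dimensionally incorrect: p = m/v, F = mv
Ordered (correct first, then incorrect): E = ½mv², p = m/v, F = mv

- p = m/v: LHS [L M T^-1], RHS [L^-1 M T] → incorrect ✗
- F = mv: LHS [L M T^-2], RHS [L M T^-1] → incorrect ✗
- E = ½mv²: LHS [L^2 M T^-2], RHS [L^2 M T^-2] → correct ✓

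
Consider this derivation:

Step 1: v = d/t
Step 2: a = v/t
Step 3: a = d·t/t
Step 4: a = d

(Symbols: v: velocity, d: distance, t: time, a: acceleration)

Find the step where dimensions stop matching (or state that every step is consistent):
Step 3

Step 1: v = d/t → LHS [L T^-1], RHS [L T^-1] ✓
Step 2: a = v/t → LHS [L T^-2], RHS [L T^-2] ✓
Step 3: a = d·t/t → LHS [L T^-2], RHS [L] ✗

The first dimensional inconsistency appears in step 3: a = d·t/t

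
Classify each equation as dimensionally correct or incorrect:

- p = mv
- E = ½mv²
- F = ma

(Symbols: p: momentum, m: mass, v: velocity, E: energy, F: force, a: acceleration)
Dimensionally correct: p = mv, E = ½mv², F = ma
Dimensionally incorrect: none
Ordered (correct first, then incorrect): p = mv, E = ½mv², F = ma

- p = mv: LHS [L M T^-1], RHS [L M T^-1] → correct ✓
- E = ½mv²: LHS [L^2 M T^-2], RHS [L^2 M T^-2] → correct ✓
- F = ma: LHS [L M T^-2], RHS [L M T^-2] → correct ✓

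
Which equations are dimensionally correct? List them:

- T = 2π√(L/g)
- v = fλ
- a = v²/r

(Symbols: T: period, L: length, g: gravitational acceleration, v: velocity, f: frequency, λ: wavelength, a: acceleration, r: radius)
Dimensionally correct: T = 2π√(L/g), v = fλ, a = v²/r
Dimensionally incorrect: none
Ordered (correct first, then incorrect): T = 2π√(L/g), v = fλ, a = v²/r

- T = 2π√(L/g): LHS [T], RHS [T] → correct ✓
- v = fλ: LHS [L T^-1], RHS [L T^-1] → correct ✓
- a = v²/r: LHS [L T^-2], RHS [L T^-2] → correct ✓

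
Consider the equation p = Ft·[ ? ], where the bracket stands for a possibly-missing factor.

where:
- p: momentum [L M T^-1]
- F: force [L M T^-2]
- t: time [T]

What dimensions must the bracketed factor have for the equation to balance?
Nothing is missing — the bracketed factor must be dimensionless.

p has dimensions [L M T^-1] and Ft already has dimensions [L M T^-1], so p = Ft is dimensionally complete.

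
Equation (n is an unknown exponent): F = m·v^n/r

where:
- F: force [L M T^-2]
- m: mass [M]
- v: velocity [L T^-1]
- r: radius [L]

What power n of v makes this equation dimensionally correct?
n = 2

F has dimensions [L M T^-2]; v has dimensions [L T^-1].
The rest of the RHS has dimensions [L^-1 M], so v^n must supply [L^2 T^-2].
With n = 2: m·v^2/r has dimensions [L M T^-2], matching the LHS ✓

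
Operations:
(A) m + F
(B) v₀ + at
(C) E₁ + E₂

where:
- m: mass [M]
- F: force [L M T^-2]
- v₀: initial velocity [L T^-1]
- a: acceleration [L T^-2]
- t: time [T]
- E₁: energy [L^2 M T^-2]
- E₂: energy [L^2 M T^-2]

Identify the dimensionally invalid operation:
(A) m + F

(A) m + F: m [M] and F [L M T^-2] — different dimensions cannot be added/subtracted ✗
(B) v₀ + at: v₀ [L T^-1] and at [L T^-1] — same dimensions ✓
(C) E₁ + E₂: E₁ [L^2 M T^-2] and E₂ [L^2 M T^-2] — same dimensions ✓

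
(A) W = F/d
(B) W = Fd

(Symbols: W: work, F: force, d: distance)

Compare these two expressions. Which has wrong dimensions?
(A)

(A) W = F/d: LHS [L^2 M T^-2], RHS [M T^-2] ✗
(B) W = Fd: LHS [L^2 M T^-2], RHS [L^2 M T^-2] ✓

Expression (A) W = F/d is dimensionally incorrect.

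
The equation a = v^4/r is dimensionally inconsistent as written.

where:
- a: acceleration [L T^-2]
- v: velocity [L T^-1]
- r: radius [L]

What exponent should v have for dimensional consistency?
The exponent of v should be 2: a = v^2/r

The LHS a has dimensions [L T^-2]; v has dimensions [L T^-1].
As written, the RHS v^4/r (exponent 4 on v) has dimensions [L^3 T^-4], which does not match.
With exponent 2, the RHS v^2/r has dimensions [L T^-2], matching the LHS.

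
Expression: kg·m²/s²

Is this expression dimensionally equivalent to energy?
Yes

The expression kg·m²/s² has dimensions [L^2 M T^-2], which is exactly energy [L^2 M T^-2].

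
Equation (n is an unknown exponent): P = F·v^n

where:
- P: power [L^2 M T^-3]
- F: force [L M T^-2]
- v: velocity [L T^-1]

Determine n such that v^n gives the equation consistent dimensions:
n = 1

P has dimensions [L^2 M T^-3]; v has dimensions [L T^-1].
The rest of the RHS has dimensions [L M T^-2], so v^n must supply [L T^-1].
With n = 1: F·v^1 has dimensions [L^2 M T^-3], matching the LHS ✓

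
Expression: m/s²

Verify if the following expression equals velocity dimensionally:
No

The expression m/s² has dimensions [L T^-2], but velocity has dimensions [L T^-1].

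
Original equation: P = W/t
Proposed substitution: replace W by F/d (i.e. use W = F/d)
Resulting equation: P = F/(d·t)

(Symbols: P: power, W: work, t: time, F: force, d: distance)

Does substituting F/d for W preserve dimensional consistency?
No

[W] = [L^2 M T^-2] and [F/d] = [M T^-2]. These differ, so the substitution replaces a quantity by one of different dimensions and the result P = F/(d·t) has LHS [L^2 M T^-3] vs RHS [M T^-3] — inconsistent.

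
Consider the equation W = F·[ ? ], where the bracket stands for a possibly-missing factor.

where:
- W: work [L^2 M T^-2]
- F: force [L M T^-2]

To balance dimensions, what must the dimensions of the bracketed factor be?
[L] — length (e.g. a distance d)

W has dimensions [L^2 M T^-2]; F has dimensions [L M T^-2].
The bracketed factor must supply [L^2 M T^-2] / [L M T^-2] = [L].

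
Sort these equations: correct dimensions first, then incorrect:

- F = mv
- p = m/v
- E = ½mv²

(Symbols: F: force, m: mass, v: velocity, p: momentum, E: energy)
Dimensionally correct: E = ½mv²
Dimensionally incorrect: F = mv, p = m/v
Ordered (correct first, then incorrect): E = ½mv², F = mv, p = m/v

- F = mv: LHS [L M T^-2], RHS [L M T^-1] → incorrect ✗
- p = m/v: LHS [L M T^-1], RHS [L^-1 M T] → incorrect ✗
- E = ½mv²: LHS [L^2 M T^-2], RHS [L^2 M T^-2] → correct ✓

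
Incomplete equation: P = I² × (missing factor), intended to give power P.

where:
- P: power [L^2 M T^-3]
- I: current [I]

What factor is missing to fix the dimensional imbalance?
R (resistance), dimensions [I^-2 L^2 M T^-3]

P has dimensions [L^2 M T^-3] and I² has dimensions [I^2].
The missing factor must have dimensions [L^2 M T^-3] / [I^2] = [I^-2 L^2 M T^-3], i.e. resistance (R).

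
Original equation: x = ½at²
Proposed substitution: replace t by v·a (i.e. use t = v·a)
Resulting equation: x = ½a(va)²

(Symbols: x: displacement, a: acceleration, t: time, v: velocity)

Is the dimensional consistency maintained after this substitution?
No

[t] = [T] and [v·a] = [L^2 T^-3]. These differ, so the substitution replaces a quantity by one of different dimensions and the result x = ½a(va)² has LHS [L] vs RHS [L^5 T^-8] — inconsistent.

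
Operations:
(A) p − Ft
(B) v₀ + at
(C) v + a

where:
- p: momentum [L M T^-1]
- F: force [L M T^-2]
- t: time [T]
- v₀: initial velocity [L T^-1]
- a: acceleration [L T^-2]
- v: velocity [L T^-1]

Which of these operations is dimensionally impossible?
(C) v + a

(A) p − Ft: p [L M T^-1] and Ft [L M T^-1] — same dimensions ✓
(B) v₀ + at: v₀ [L T^-1] and at [L T^-1] — same dimensions ✓
(C) v + a: v [L T^-1] and a [L T^-2] — different dimensions cannot be added/subtracted ✗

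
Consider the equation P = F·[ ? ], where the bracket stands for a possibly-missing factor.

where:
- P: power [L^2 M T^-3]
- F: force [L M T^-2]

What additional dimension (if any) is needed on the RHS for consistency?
[L T^-1] — velocity (e.g. v)

P has dimensions [L^2 M T^-3]; F has dimensions [L M T^-2].
The bracketed factor must supply [L^2 M T^-3] / [L M T^-2] = [L T^-1].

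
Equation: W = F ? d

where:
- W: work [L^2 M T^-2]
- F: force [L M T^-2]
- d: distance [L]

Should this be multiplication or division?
multiplication (×): W = F × d

W [L^2 M T^-2]; F [L M T^-2]; d [L].
F × d → [L^2 M T^-2] ✓
F ÷ d → [M T^-2] ✗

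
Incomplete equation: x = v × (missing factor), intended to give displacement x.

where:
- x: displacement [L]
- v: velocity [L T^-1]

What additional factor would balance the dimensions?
t (time), dimensions [T]

x has dimensions [L] and v has dimensions [L T^-1].
The missing factor must have dimensions [L] / [L T^-1] = [T], i.e. time (t).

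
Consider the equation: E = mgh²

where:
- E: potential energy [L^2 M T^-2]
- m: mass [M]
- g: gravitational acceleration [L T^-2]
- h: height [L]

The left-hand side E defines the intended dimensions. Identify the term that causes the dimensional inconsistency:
The right-hand side term mgh²

E has dimensions [L^2 M T^-2], but mgh² has dimensions [L^3 M T^-2], so the term mgh² is dimensionally wrong for E.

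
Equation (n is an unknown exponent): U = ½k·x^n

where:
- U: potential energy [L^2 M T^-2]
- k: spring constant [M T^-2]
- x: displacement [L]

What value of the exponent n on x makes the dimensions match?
n = 2

U has dimensions [L^2 M T^-2]; x has dimensions [L].
The rest of the RHS has dimensions [M T^-2], so x^n must supply [L^2].
With n = 2: ½k·x^2 has dimensions [L^2 M T^-2], matching the LHS ✓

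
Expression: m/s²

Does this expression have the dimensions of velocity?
No

The expression m/s² has dimensions [L T^-2], but velocity has dimensions [L T^-1].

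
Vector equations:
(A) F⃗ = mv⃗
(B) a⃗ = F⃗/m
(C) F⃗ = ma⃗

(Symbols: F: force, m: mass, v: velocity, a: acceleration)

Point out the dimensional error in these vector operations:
(A) F⃗ = mv⃗

(A) F⃗ = mv⃗: LHS [L M T^-2], RHS [L M T^-1] ✗ — mass times velocity is momentum, not force; should be ma⃗
(B) a⃗ = F⃗/m: LHS [L T^-2], RHS [L T^-2] ✓ — force (vector) divided by mass (scalar)
(C) F⃗ = ma⃗: LHS [L M T^-2], RHS [L M T^-2] ✓ — Force and acceleration are vectors, mass is a scalar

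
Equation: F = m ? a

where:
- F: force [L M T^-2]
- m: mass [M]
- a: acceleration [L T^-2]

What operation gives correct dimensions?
multiplication (×): F = m × a

F [L M T^-2]; m [M]; a [L T^-2].
m × a → [L M T^-2] ✓
m ÷ a → [L^-1 M T^2] ✗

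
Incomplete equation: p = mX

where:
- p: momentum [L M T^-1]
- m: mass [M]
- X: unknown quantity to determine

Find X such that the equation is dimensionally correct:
X = v (velocity), dimensions [L T^-1]

p has dimensions [L M T^-1]; the rest of the RHS (m) has dimensions [M].
So X must have dimensions [L T^-1] — X = v (velocity).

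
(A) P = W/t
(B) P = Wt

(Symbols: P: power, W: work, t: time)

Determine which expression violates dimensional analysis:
(B)

(A) P = W/t: LHS [L^2 M T^-3], RHS [L^2 M T^-3] ✓
(B) P = Wt: LHS [L^2 M T^-3], RHS [L^2 M T^-1] ✗

Expression (B) P = Wt is dimensionally incorrect.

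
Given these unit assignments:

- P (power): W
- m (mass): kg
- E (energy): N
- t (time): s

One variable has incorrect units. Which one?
E

The variable E (energy) should have units J, not N.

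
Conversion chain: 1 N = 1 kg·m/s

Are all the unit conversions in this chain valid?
The chain is incorrect (it contains an error).

Incorrect: Newton is kg·m/s², not kg·m/s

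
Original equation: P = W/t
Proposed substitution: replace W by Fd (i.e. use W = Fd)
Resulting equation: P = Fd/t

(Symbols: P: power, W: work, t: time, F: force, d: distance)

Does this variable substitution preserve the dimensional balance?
Yes

[W] = [L^2 M T^-2] and [Fd] = [L^2 M T^-2]. These match, so the substitution replaces a quantity by one of the same dimensions and the result P = Fd/t has LHS [L^2 M T^-3] vs RHS [L^2 M T^-3] — still consistent.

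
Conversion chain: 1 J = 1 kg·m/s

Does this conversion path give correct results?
The chain is incorrect (it contains an error).

Incorrect: Joule is kg·m²/s², not kg·m/s (that is momentum)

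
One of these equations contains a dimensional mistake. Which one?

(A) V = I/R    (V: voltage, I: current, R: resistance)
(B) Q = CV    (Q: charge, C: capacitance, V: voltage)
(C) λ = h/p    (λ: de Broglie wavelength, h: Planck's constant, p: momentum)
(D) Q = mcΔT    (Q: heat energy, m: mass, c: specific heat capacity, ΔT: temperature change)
(A) V = I/R

The equation (A) V = I/R is dimensionally incorrect.

LHS (V): [I^-1 L^2 M T^-3]
RHS (I/R): [I^3 L^-2 M^-1 T^3] ✗

The dimensions do not match. The other three equations balance.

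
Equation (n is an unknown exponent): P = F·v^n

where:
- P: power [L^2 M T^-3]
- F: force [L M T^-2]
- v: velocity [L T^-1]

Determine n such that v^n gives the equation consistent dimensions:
n = 1

P has dimensions [L^2 M T^-3]; v has dimensions [L T^-1].
The rest of the RHS has dimensions [L M T^-2], so v^n must supply [L T^-1].
With n = 1: F·v^1 has dimensions [L^2 M T^-3], matching the LHS ✓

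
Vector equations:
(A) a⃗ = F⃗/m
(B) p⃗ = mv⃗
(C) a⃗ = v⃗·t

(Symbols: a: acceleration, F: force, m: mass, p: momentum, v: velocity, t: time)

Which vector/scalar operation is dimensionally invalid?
(C) a⃗ = v⃗·t

(A) a⃗ = F⃗/m: LHS [L T^-2], RHS [L T^-2] ✓ — force (vector) divided by mass (scalar)
(B) p⃗ = mv⃗: LHS [L M T^-1], RHS [L M T^-1] ✓ — mass (scalar) times velocity (vector)
(C) a⃗ = v⃗·t: LHS [L T^-2], RHS [L] ✗ — acceleration is velocity per time; should be v⃗/t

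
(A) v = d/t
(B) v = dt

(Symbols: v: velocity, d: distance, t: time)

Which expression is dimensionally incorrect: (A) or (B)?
(B)

(A) v = d/t: LHS [L T^-1], RHS [L T^-1] ✓
(B) v = dt: LHS [L T^-1], RHS [L T] ✗

Expression (B) v = dt is dimensionally incorrect.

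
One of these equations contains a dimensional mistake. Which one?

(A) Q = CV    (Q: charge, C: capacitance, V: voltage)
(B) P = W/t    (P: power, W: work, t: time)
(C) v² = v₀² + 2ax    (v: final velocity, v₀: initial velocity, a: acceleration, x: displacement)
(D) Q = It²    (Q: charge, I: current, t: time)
(D) Q = It²

The equation (D) Q = It² is dimensionally incorrect.

LHS (Q): [I T]
RHS (It²): [I T^2] ✗

The dimensions do not match. The other three equations balance.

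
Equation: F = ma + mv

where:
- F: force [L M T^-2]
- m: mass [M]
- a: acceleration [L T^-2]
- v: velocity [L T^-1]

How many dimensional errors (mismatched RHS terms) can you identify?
1

LHS F: [L M T^-2]
- ma: [L M T^-2] ✓
- mv: [L M T^-1] ✗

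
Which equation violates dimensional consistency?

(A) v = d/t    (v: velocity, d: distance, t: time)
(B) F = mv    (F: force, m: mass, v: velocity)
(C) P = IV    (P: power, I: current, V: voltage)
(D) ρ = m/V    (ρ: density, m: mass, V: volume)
(B) F = mv

The equation (B) F = mv is dimensionally incorrect.

LHS (F): [L M T^-2]
RHS (mv): [L M T^-1] ✗

The dimensions do not match. The other three equations balance.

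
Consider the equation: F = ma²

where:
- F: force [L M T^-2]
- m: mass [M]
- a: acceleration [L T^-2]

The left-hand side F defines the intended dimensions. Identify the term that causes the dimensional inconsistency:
The right-hand side term ma²

F has dimensions [L M T^-2], but ma² has dimensions [L^2 M T^-4], so the term ma² is dimensionally wrong for F.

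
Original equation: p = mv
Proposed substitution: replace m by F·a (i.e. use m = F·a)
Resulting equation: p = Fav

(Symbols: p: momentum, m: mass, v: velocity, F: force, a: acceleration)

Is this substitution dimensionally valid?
No

[m] = [M] and [F·a] = [L^2 M T^-4]. These differ, so the substitution replaces a quantity by one of different dimensions and the result p = Fav has LHS [L M T^-1] vs RHS [L^3 M T^-5] — inconsistent.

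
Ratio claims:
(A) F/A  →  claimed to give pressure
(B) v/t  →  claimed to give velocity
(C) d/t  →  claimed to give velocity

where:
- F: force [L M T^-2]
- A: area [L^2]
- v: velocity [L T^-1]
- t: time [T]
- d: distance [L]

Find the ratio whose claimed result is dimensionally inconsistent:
(B) v/t does not give velocity

(A) F/A: [L^-1 M T^-2] = pressure [L^-1 M T^-2] ✓
(B) v/t: [L T^-2] ≠ velocity [L T^-1] ✗
(C) d/t: [L T^-1] = velocity [L T^-1] ✓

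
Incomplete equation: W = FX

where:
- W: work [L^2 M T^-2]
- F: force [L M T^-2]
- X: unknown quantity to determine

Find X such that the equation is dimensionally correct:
X = d (distance), dimensions [L]

W has dimensions [L^2 M T^-2]; the rest of the RHS (F) has dimensions [L M T^-2].
So X must have dimensions [L] — X = d (distance).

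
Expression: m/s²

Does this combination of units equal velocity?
No

The expression m/s² has dimensions [L T^-2], but velocity has dimensions [L T^-1].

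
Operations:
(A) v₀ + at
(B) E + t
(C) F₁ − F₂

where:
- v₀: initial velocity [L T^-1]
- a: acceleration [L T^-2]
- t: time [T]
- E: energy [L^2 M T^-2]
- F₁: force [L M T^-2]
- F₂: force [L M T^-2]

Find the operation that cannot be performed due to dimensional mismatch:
(B) E + t

(A) v₀ + at: v₀ [L T^-1] and at [L T^-1] — same dimensions ✓
(B) E + t: E [L^2 M T^-2] and t [T] — different dimensions cannot be added/subtracted ✗
(C) F₁ − F₂: F₁ [L M T^-2] and F₂ [L M T^-2] — same dimensions ✓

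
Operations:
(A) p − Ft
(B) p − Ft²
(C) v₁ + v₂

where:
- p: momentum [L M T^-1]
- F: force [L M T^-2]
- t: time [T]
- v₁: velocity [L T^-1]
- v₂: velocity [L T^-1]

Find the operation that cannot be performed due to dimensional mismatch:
(B) p − Ft²

(A) p − Ft: p [L M T^-1] and Ft [L M T^-1] — same dimensions ✓
(B) p − Ft²: p [L M T^-1] and Ft² [L M] — different dimensions cannot be added/subtracted ✗
(C) v₁ + v₂: v₁ [L T^-1] and v₂ [L T^-1] — same dimensions ✓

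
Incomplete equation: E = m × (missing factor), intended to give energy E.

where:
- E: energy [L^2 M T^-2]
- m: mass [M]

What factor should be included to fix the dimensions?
v² (velocity squared), dimensions [L^2 T^-2]

E has dimensions [L^2 M T^-2] and m has dimensions [M].
The missing factor must have dimensions [L^2 M T^-2] / [M] = [L^2 T^-2], i.e. velocity squared (v²).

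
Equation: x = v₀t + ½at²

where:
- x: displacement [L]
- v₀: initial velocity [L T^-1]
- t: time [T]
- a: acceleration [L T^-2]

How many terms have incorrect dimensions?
0

LHS x: [L]
- v₀t: [L] ✓
- ½at²: [L] ✓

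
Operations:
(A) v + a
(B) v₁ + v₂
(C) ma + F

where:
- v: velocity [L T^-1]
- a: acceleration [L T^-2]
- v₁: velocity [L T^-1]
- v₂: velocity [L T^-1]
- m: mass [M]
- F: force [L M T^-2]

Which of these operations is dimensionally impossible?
(A) v + a

(A) v + a: v [L T^-1] and a [L T^-2] — different dimensions cannot be added/subtracted ✗
(B) v₁ + v₂: v₁ [L T^-1] and v₂ [L T^-1] — same dimensions ✓
(C) ma + F: ma [L M T^-2] and F [L M T^-2] — same dimensions ✓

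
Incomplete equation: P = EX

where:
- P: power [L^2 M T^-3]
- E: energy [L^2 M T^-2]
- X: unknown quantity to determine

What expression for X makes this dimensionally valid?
X = f (inverse time / frequency (1/t)), dimensions [T^-1]

P has dimensions [L^2 M T^-3]; the rest of the RHS (E) has dimensions [L^2 M T^-2].
So X must have dimensions [T^-1] — X = f (inverse time / frequency (1/t)).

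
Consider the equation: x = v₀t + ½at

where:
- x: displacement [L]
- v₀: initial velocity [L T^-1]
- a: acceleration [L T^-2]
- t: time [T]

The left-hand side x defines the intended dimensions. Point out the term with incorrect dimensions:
The term ½at

Checking each RHS term against the LHS:
- v₀t: [L] — matches x [L] ✓
- ½at: [L T^-1] — does NOT match x [L] ✗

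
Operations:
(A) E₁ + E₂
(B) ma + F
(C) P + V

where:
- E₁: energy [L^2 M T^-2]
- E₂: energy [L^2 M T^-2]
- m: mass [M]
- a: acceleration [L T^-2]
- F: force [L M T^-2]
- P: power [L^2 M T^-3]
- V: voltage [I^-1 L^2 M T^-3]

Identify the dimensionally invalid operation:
(C) P + V

(A) E₁ + E₂: E₁ [L^2 M T^-2] and E₂ [L^2 M T^-2] — same dimensions ✓
(B) ma + F: ma [L M T^-2] and F [L M T^-2] — same dimensions ✓
(C) P + V: P [L^2 M T^-3] and V [I^-1 L^2 M T^-3] — different dimensions cannot be added/subtracted ✗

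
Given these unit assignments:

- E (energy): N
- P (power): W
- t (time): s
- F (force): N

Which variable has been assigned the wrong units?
E

The variable E (energy) should have units J, not N.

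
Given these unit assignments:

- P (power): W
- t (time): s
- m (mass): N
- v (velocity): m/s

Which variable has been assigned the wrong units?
m

The variable m (mass) should have units kg, not N.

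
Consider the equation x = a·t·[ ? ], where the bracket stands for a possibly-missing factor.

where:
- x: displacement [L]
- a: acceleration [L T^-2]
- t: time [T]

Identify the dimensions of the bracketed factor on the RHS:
[T] — time (e.g. t)

x has dimensions [L]; a·t has dimensions [L T^-1].
The bracketed factor must supply [L] / [L T^-1] = [T].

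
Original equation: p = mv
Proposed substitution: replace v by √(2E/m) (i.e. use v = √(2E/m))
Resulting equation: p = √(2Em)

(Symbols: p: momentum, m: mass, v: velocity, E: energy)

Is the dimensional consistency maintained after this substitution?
Yes

[v] = [L T^-1] and [√(2E/m)] = [L T^-1]. These match, so the substitution replaces a quantity by one of the same dimensions and the result p = √(2Em) has LHS [L M T^-1] vs RHS [L M T^-1] — still consistent.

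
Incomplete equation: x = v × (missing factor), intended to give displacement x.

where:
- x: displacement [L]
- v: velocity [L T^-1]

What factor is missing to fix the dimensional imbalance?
t (time), dimensions [T]

x has dimensions [L] and v has dimensions [L T^-1].
The missing factor must have dimensions [L] / [L T^-1] = [T], i.e. time (t).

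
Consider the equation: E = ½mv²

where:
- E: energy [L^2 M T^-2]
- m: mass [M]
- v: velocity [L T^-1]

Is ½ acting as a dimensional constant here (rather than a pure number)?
No

E has dimensions [L^2 M T^-2] and mv² already has dimensions [L^2 M T^-2], so the equation balances without ½ contributing any dimensions. ½ is a pure (dimensionless) number; changing or removing it would not affect dimensional consistency.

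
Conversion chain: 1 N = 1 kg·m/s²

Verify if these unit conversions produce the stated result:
The chain is correct (no errors).

Correct: Newton is defined as kg·m/s²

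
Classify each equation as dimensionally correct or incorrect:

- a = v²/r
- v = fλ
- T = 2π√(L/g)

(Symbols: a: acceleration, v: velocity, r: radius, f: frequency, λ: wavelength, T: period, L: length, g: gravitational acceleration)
Dimensionally correct: a = v²/r, v = fλ, T = 2π√(L/g)
Dimensionally incorrect: none
Ordered (correct first, then incorrect): a = v²/r, v = fλ, T = 2π√(L/g)

- a = v²/r: LHS [L T^-2], RHS [L T^-2] → correct ✓
- v = fλ: LHS [L T^-1], RHS [L T^-1] → correct ✓
- T = 2π√(L/g): LHS [T], RHS [T] → correct ✓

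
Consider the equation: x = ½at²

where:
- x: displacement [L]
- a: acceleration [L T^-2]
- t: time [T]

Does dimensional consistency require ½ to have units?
No

x has dimensions [L] and at² already has dimensions [L], so the equation balances without ½ contributing any dimensions. ½ is a pure (dimensionless) number; changing or removing it would not affect dimensional consistency.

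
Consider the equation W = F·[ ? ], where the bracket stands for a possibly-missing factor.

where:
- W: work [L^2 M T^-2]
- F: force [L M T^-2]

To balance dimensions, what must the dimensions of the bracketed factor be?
[L] — length (e.g. a distance d)

W has dimensions [L^2 M T^-2]; F has dimensions [L M T^-2].
The bracketed factor must supply [L^2 M T^-2] / [L M T^-2] = [L].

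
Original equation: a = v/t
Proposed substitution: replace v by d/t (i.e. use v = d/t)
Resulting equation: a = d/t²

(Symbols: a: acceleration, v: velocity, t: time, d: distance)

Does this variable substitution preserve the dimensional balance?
Yes

[v] = [L T^-1] and [d/t] = [L T^-1]. These match, so the substitution replaces a quantity by one of the same dimensions and the result a = d/t² has LHS [L T^-2] vs RHS [L T^-2] — still consistent.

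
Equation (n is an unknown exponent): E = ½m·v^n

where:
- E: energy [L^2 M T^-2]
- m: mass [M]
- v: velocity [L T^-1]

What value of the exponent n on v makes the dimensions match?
n = 2

E has dimensions [L^2 M T^-2]; v has dimensions [L T^-1].
The rest of the RHS has dimensions [M], so v^n must supply [L^2 T^-2].
With n = 2: ½m·v^2 has dimensions [L^2 M T^-2], matching the LHS ✓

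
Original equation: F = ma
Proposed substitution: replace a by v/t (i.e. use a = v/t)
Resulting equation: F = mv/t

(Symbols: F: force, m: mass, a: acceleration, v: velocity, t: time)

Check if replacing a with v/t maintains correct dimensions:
Yes

[a] = [L T^-2] and [v/t] = [L T^-2]. These match, so the substitution replaces a quantity by one of the same dimensions and the result F = mv/t has LHS [L M T^-2] vs RHS [L M T^-2] — still consistent.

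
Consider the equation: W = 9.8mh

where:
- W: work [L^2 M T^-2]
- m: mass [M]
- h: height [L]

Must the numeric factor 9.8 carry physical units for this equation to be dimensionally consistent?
Yes

W has dimensions [L^2 M T^-2], while mh alone has dimensions [L M]. For the equation to balance, the factor 9.8 must carry dimensions [L T^-2] — it is a dimensional constant (a numerical value of a physical quantity with its units suppressed), not a pure number.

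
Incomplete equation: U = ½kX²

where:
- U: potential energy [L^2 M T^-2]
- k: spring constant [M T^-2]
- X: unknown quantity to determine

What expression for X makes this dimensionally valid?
X = x (displacement), dimensions [L]

U has dimensions [L^2 M T^-2]; the rest of the RHS (½k) has dimensions [M T^-2].
So X² must have dimensions [L^2], i.e. X has dimensions [L] — X = x (displacement).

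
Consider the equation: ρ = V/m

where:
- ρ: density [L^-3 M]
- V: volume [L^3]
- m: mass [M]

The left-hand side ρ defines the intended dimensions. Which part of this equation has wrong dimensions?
The right-hand side term V/m

ρ has dimensions [L^-3 M], but V/m has dimensions [L^3 M^-1], so the term V/m is dimensionally wrong for ρ.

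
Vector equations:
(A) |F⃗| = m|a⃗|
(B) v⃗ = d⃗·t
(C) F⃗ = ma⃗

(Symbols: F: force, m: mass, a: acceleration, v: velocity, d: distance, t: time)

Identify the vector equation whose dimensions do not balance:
(B) v⃗ = d⃗·t

(A) |F⃗| = m|a⃗|: LHS [L M T^-2], RHS [L M T^-2] ✓ — magnitudes of vectors are scalars
(B) v⃗ = d⃗·t: LHS [L T^-1], RHS [L T] ✗ — velocity is displacement per time; should be d⃗/t
(C) F⃗ = ma⃗: LHS [L M T^-2], RHS [L M T^-2] ✓ — Force and acceleration are vectors, mass is a scalar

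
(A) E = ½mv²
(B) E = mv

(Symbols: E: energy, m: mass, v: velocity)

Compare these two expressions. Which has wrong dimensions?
(B)

(A) E = ½mv²: LHS [L^2 M T^-2], RHS [L^2 M T^-2] ✓
(B) E = mv: LHS [L^2 M T^-2], RHS [L M T^-1] ✗

Expression (B) E = mv is dimensionally incorrect.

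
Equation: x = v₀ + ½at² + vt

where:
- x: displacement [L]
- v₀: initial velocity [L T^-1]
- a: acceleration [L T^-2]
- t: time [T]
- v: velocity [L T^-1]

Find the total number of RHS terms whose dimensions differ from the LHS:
1

LHS x: [L]
- v₀: [L T^-1] ✗
- ½at²: [L] ✓
- vt: [L] ✓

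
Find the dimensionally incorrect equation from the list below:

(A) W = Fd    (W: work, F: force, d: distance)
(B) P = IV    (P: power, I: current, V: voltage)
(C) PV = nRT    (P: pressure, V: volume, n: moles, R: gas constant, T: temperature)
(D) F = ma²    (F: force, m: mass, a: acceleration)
(D) F = ma²

The equation (D) F = ma² is dimensionally incorrect.

LHS (F): [L M T^-2]
RHS (ma²): [L^2 M T^-4] ✗

The dimensions do not match. The other three equations balance.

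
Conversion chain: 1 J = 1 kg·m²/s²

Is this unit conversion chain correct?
The chain is correct (no errors).

Correct: Joule is defined as kg·m²/s²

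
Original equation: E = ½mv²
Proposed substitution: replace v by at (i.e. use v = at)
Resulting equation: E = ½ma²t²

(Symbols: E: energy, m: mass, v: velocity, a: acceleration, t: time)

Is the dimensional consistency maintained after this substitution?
Yes

[v] = [L T^-1] and [at] = [L T^-1]. These match, so the substitution replaces a quantity by one of the same dimensions and the result E = ½ma²t² has LHS [L^2 M T^-2] vs RHS [L^2 M T^-2] — still consistent.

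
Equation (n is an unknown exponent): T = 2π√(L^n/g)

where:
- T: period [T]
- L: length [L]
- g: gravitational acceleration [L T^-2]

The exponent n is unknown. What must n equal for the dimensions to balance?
n = 1

T has dimensions [T]; L has dimensions [L].
With n = 1: 2π√(L^1/g) has dimensions [T], matching the LHS ✓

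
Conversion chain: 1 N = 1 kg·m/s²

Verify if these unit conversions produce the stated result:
The chain is correct (no errors).

Correct: Newton is defined as kg·m/s²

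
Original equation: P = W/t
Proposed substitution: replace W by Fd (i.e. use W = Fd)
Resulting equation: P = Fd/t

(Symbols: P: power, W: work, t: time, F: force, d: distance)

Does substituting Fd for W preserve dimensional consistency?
Yes

[W] = [L^2 M T^-2] and [Fd] = [L^2 M T^-2]. These match, so the substitution replaces a quantity by one of the same dimensions and the result P = Fd/t has LHS [L^2 M T^-3] vs RHS [L^2 M T^-3] — still consistent.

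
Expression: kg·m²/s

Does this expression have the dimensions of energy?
No

The expression kg·m²/s has dimensions [L^2 M T^-1], but energy has dimensions [L^2 M T^-2].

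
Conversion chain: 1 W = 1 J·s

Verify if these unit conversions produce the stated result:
The chain is incorrect (it contains an error).

Incorrect: Watt is J/s, not J·s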